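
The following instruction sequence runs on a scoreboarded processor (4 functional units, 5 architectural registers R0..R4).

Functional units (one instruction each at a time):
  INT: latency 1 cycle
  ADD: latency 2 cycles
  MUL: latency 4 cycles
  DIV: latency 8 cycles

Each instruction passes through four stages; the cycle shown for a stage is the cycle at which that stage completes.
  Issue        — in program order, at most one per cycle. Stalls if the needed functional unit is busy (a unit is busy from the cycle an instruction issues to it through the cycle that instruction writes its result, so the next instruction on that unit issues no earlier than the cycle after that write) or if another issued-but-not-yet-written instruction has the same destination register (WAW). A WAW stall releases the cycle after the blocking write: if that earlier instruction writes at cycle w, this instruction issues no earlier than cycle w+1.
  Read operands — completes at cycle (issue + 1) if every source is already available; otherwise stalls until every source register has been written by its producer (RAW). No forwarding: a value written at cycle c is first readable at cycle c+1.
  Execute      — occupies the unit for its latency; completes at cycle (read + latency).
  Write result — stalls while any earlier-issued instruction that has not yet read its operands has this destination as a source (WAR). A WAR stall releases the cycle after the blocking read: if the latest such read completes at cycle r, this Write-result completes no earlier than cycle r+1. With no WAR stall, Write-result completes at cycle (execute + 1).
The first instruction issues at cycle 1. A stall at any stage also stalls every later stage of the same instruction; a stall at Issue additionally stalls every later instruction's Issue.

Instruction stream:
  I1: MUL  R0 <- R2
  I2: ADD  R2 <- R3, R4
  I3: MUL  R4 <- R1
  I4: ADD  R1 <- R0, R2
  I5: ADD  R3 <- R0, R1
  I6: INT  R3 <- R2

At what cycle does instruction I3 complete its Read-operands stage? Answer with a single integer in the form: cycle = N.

cycle = 9

c1: I1→MUL
c2: I1 RO, I2→ADD
c3: I2 RO
c5: I2 EX
c6: I1 EX, I2 WR R2
c7: I1 WR R0
c8: I3→MUL
c9: I3 RO, I4→ADD
c10: I4 RO
c12: I4 EX
c13: I3 EX, I4 WR R1
c14: I3 WR R4, I5→ADD
c15: I5 RO
c17: I5 EX
c18: I5 WR R3
c19: I6→INT
c20: I6 RO
c21: I6 EX
c22: I6 WR R3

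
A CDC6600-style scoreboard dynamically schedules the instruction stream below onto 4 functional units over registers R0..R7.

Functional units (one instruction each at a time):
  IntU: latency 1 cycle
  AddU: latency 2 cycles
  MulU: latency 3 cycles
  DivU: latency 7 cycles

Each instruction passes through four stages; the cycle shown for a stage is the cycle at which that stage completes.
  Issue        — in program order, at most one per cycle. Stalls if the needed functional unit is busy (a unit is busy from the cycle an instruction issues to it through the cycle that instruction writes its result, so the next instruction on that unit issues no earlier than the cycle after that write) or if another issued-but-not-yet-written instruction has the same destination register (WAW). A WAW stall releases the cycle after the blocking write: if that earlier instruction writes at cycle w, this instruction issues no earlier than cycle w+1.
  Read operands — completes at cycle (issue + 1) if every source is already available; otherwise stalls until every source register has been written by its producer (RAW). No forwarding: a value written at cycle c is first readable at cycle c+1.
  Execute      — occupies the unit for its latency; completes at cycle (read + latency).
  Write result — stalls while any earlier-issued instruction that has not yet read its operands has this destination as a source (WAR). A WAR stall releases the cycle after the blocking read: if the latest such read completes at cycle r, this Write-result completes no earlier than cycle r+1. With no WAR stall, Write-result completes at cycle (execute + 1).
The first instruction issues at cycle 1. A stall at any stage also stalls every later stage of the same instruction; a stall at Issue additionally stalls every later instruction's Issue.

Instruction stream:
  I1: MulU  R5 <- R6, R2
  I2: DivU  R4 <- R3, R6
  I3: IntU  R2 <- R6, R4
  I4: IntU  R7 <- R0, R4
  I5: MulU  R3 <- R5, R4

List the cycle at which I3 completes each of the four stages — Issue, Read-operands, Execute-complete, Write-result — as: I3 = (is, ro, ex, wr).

I3 = (3, 12, 13, 14)

I1  is:1  ro:2  ex:5  wr:6
I2  is:2  ro:3  ex:10  wr:11
I3  is:3  ro:12  ex:13  wr:14  — RAW R4: wait I2 write@11
I4  is:15  ro:16  ex:17  wr:18  — struct: IntU busy until I3 writes@14
I5  is:16  ro:17  ex:20  wr:21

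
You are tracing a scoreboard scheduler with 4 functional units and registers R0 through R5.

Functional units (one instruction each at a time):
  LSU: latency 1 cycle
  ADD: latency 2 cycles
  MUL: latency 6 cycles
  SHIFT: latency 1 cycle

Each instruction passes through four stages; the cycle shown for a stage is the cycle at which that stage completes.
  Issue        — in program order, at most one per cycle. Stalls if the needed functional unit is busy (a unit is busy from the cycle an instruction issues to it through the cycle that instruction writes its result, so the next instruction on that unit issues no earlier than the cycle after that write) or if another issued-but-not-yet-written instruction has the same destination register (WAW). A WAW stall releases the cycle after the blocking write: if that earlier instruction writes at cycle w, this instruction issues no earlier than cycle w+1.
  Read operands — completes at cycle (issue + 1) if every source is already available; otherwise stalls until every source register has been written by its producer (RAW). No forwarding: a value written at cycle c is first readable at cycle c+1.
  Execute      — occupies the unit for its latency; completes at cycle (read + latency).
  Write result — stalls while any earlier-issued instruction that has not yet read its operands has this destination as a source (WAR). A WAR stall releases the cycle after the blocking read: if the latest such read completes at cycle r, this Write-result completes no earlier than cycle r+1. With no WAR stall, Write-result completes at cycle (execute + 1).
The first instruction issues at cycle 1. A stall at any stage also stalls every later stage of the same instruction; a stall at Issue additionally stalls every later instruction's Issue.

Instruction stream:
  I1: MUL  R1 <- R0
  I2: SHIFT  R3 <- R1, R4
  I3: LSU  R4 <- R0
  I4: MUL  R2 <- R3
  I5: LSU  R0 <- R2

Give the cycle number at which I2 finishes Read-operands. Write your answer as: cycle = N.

I1: IS=1 RO=2 EX=8 WR=9
I2: IS=2 RO=10 EX=11 WR=12  [RAW R1: wait I1 write@9]
I3: IS=3 RO=4 EX=5 WR=11  [WAR R4: wait I2 read@10]
I4: IS=10 RO=13 EX=19 WR=20  [struct: MUL busy until I1 writes@9; RAW R3: wait I2 write@12]
I5: IS=12 RO=21 EX=22 WR=23  [struct: LSU busy until I3 writes@11; RAW R2: wait I4 write@20]

cycle = 10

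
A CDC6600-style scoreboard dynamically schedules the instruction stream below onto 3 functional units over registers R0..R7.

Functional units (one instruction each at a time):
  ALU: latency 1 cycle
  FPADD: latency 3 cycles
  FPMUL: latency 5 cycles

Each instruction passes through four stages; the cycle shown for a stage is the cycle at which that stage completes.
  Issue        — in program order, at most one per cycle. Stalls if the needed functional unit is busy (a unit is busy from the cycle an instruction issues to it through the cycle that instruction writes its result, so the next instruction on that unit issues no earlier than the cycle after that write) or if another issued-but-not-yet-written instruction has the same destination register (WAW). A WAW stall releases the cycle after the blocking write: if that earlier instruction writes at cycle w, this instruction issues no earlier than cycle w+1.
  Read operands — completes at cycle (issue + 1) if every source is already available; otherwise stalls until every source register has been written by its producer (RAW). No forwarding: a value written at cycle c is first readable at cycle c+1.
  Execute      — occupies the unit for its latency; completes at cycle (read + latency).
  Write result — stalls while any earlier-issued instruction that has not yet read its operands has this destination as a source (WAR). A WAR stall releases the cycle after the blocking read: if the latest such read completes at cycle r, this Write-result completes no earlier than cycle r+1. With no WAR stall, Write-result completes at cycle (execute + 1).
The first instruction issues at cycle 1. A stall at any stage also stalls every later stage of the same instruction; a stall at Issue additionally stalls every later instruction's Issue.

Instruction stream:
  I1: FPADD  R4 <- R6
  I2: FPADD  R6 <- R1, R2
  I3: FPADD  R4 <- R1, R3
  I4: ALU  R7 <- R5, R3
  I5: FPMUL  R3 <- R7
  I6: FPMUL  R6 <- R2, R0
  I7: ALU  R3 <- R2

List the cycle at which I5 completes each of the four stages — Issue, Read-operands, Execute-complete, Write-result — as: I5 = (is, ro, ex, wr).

I5 = (15, 18, 23, 24)

[I1] 1/2/5/6
[I2] 7/8/11/12  (struct: FPADD busy until I1 writes@6)
[I3] 13/14/17/18  (struct: FPADD busy until I2 writes@12)
[I4] 14/15/16/17
[I5] 15/18/23/24  (RAW R7: wait I4 write@17)
[I6] 25/26/31/32  (struct: FPMUL busy until I5 writes@24)
[I7] 26/27/28/29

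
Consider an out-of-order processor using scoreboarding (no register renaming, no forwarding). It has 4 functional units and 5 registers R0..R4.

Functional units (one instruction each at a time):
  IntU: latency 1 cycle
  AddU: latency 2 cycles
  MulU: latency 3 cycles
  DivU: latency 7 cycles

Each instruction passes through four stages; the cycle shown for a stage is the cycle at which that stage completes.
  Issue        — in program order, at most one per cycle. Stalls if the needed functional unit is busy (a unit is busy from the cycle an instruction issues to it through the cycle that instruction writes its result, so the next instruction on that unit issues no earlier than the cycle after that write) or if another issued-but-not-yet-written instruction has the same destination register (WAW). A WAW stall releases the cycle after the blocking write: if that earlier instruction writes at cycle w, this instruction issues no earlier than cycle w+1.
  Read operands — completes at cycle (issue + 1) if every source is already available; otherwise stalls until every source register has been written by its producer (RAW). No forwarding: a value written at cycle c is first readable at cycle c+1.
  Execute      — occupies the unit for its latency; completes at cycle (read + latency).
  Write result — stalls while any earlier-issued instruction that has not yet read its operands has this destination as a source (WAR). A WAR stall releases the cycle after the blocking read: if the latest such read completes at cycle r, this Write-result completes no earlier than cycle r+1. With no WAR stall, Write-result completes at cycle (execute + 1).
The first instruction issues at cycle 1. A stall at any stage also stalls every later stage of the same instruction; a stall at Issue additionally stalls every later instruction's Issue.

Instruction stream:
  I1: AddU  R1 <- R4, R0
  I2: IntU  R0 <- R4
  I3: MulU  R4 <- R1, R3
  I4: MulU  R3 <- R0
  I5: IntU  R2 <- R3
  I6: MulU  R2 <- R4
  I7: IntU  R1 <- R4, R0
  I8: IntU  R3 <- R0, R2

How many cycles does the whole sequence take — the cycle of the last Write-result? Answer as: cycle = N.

cycle = 28

I1 -> (1, 2, 4, 5)
I2 -> (2, 3, 4, 5)
I3 -> (3, 6, 9, 10)  // RAW R1: wait I1 write@5
I4 -> (11, 12, 15, 16)  // struct: MulU busy until I3 writes@10
I5 -> (12, 17, 18, 19)  // RAW R3: wait I4 write@16
I6 -> (20, 21, 24, 25)  // WAW R2: wait I5 write@19
I7 -> (21, 22, 23, 24)
I8 -> (25, 26, 27, 28)  // struct: IntU busy until I7 writes@24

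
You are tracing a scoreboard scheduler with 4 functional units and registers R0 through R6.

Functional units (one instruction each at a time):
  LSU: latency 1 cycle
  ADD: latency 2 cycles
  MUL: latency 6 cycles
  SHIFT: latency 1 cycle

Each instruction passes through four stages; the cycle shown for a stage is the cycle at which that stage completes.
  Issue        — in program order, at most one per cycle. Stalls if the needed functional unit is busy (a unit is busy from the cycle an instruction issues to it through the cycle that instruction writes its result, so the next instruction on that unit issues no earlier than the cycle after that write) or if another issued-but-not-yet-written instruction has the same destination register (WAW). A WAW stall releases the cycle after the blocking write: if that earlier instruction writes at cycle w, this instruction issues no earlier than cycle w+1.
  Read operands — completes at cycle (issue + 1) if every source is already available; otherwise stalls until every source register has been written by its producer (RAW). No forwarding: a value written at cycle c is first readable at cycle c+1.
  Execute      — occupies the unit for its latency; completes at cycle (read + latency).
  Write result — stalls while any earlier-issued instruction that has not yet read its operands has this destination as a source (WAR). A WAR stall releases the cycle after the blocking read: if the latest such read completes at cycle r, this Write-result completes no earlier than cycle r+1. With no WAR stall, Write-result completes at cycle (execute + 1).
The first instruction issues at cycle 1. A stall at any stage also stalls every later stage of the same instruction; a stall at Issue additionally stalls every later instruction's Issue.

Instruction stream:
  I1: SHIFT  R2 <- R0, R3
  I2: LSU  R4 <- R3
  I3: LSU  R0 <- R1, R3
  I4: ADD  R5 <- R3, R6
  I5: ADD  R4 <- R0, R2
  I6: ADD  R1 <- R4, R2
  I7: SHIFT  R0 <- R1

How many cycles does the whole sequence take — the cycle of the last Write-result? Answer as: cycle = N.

  I1 | 1 | 2 | 3 | 4
  I2 | 2 | 3 | 4 | 5
  I3 | 6 | 7 | 8 | 9   struct: LSU busy until I2 writes@5
  I4 | 7 | 8 | 10 | 11
  I5 | 12 | 13 | 15 | 16   struct: ADD busy until I4 writes@11
  I6 | 17 | 18 | 20 | 21   struct: ADD busy until I5 writes@16
  I7 | 18 | 22 | 23 | 24   RAW R1: wait I6 write@21

cycle = 24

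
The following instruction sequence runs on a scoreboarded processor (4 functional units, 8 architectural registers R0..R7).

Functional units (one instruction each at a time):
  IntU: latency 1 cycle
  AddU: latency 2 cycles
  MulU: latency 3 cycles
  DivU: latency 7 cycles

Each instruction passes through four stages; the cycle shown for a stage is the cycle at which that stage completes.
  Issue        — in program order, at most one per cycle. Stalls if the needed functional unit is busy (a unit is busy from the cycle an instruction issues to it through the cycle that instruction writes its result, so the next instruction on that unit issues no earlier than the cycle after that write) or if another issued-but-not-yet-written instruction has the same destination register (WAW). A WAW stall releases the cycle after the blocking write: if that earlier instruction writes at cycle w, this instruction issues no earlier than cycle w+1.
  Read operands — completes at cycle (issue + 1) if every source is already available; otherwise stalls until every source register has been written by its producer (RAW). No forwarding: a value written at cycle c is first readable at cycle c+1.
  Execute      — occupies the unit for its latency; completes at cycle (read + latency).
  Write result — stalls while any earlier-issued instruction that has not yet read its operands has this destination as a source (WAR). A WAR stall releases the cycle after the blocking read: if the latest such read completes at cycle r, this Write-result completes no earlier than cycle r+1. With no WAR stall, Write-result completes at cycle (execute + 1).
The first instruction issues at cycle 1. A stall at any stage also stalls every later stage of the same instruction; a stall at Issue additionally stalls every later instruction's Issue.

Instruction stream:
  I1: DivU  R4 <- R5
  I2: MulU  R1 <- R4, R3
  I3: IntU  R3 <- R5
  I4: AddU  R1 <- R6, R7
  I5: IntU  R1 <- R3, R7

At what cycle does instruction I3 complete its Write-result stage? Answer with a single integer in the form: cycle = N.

cycle = 12

1) issue 1, read 2, done 9, write 10
2) issue 2, read 11, done 14, write 15  <RAW R4: wait I1 write@10>
3) issue 3, read 4, done 5, write 12  <WAR R3: wait I2 read@11>
4) issue 16, read 17, done 19, write 20  <WAW R1: wait I2 write@15>
5) issue 21, read 22, done 23, write 24  <WAW R1: wait I4 write@20>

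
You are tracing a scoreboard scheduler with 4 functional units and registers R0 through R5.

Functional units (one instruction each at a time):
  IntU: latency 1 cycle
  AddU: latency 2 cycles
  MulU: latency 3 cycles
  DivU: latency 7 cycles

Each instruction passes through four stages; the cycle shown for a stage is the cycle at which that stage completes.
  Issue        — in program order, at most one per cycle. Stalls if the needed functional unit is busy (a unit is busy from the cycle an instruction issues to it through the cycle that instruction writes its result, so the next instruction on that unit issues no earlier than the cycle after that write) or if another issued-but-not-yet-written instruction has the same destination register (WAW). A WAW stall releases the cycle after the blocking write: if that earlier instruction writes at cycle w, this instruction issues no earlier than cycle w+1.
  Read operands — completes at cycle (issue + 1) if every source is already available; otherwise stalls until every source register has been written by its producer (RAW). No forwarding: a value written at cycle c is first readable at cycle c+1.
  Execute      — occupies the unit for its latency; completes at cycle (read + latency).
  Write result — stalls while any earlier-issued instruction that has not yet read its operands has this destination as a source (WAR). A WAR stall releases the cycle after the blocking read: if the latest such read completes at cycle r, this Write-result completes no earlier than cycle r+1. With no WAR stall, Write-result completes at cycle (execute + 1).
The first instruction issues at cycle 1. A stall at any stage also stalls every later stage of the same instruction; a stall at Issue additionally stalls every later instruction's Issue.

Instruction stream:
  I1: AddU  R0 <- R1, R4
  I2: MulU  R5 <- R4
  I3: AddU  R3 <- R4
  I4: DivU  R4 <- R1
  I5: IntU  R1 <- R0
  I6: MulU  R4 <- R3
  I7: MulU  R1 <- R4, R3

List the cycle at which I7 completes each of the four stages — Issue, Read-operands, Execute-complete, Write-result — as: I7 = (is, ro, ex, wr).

I7 = (23, 24, 27, 28)

  I1 | 1 | 2 | 4 | 5
  I2 | 2 | 3 | 6 | 7
  I3 | 6 | 7 | 9 | 10   struct: AddU busy until I1 writes@5
  I4 | 7 | 8 | 15 | 16
  I5 | 8 | 9 | 10 | 11
  I6 | 17 | 18 | 21 | 22   WAW R4: wait I4 write@16
  I7 | 23 | 24 | 27 | 28   struct: MulU busy until I6 writes@22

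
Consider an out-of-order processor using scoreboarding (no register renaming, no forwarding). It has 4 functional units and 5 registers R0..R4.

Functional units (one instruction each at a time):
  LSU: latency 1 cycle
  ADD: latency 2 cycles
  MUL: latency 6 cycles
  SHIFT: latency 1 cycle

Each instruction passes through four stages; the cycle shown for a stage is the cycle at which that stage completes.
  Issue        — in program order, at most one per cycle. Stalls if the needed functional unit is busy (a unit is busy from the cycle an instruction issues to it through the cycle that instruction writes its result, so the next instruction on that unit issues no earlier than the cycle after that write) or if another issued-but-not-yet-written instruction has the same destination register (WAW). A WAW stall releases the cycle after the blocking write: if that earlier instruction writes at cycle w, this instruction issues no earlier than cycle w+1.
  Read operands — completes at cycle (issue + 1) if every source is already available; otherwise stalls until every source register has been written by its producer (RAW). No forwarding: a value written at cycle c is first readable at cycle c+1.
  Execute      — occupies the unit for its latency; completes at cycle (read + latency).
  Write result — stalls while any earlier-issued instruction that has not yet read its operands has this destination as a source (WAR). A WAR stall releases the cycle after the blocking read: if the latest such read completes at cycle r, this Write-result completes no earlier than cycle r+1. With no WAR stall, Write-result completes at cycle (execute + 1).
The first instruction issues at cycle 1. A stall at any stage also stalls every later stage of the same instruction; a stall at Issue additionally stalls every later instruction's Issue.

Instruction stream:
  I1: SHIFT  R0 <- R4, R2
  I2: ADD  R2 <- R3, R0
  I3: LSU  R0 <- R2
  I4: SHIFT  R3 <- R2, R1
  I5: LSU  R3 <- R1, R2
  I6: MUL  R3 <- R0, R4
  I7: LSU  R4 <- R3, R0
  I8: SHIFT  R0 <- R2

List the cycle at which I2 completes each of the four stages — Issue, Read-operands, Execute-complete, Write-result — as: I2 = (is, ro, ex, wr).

I2 = (2, 5, 7, 8)

t=1  I1 dispatched to SHIFT
t=2  I1 operands ready; I2 dispatched to ADD
t=3  I1 complete
t=4  R0←I1
t=5  I2 operands ready; I3 dispatched to LSU
t=6  I4 dispatched to SHIFT
t=7  I2 complete
t=8  R2←I2
t=9  I3 operands ready; I4 operands ready
t=10  I3 complete; I4 complete
t=11  R0←I3; R3←I4
t=12  I5 dispatched to LSU
t=13  I5 operands ready
t=14  I5 complete
t=15  R3←I5
t=16  I6 dispatched to MUL
t=17  I6 operands ready; I7 dispatched to LSU
t=18  I8 dispatched to SHIFT
t=19  I8 operands ready
t=20  I8 complete
t=23  I6 complete
t=24  R3←I6
t=25  I7 operands ready
t=26  I7 complete; R0←I8
t=27  R4←I7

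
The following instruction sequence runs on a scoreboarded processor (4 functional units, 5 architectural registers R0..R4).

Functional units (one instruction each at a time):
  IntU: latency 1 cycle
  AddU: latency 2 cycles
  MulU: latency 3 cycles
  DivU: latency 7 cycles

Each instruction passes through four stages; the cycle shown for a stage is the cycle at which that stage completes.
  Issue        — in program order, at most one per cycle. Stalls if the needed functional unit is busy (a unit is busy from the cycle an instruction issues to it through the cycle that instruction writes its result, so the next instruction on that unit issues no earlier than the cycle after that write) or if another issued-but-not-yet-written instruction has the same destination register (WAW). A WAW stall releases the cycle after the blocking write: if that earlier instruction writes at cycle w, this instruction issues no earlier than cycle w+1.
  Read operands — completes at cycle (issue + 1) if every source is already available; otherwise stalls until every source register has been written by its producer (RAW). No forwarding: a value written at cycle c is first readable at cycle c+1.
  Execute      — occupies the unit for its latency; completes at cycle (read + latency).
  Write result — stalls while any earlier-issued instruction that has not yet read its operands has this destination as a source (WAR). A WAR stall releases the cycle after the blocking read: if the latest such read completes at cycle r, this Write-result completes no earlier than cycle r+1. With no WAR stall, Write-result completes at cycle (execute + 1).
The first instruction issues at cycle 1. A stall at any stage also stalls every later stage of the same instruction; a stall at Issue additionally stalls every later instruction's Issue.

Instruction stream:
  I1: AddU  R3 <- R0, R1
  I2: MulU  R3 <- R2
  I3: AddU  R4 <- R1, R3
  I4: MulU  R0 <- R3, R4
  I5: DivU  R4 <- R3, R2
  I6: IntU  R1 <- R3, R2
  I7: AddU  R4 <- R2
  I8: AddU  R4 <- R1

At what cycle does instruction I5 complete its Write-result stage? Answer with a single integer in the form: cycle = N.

cycle = 25

1) issue 1, read 2, done 4, write 5
2) issue 6, read 7, done 10, write 11  <WAW R3: wait I1 write@5>
3) issue 7, read 12, done 14, write 15  <RAW R3: wait I2 write@11>
4) issue 12, read 16, done 19, write 20  <struct: MulU busy until I2 writes@11 / RAW R4: wait I3 write@15>
5) issue 16, read 17, done 24, write 25  <WAW R4: wait I3 write@15>
6) issue 17, read 18, done 19, write 20
7) issue 26, read 27, done 29, write 30  <WAW R4: wait I5 write@25>
8) issue 31, read 32, done 34, write 35  <struct: AddU busy until I7 writes@30>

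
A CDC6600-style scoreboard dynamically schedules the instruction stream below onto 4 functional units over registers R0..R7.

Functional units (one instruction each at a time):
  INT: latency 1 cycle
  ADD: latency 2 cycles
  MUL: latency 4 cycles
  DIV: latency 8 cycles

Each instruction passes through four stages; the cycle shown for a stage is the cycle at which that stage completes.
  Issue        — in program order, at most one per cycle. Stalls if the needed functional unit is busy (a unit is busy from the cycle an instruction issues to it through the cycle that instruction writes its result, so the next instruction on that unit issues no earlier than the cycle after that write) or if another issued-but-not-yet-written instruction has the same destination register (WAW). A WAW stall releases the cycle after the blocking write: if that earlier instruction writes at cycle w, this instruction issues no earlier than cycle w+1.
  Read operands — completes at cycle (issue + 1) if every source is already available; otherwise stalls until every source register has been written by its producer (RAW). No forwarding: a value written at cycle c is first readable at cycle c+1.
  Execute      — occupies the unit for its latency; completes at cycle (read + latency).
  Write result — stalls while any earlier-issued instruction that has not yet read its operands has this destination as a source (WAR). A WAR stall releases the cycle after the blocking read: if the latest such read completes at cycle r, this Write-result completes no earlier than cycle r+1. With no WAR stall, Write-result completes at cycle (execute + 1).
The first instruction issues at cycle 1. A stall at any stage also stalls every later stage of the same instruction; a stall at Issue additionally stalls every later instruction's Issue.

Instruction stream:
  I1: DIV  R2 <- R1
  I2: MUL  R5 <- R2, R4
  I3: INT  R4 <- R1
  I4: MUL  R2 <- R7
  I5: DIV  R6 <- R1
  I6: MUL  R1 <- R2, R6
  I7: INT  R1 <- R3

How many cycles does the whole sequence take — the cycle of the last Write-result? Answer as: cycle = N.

[I1] 1/2/10/11
[I2] 2/12/16/17  (RAW R2: wait I1 write@11)
[I3] 3/4/5/13  (WAR R4: wait I2 read@12)
[I4] 18/19/23/24  (struct: MUL busy until I2 writes@17)
[I5] 19/20/28/29
[I6] 25/30/34/35  (struct: MUL busy until I4 writes@24; RAW R6: wait I5 write@29)
[I7] 36/37/38/39  (WAW R1: wait I6 write@35)

cycle = 39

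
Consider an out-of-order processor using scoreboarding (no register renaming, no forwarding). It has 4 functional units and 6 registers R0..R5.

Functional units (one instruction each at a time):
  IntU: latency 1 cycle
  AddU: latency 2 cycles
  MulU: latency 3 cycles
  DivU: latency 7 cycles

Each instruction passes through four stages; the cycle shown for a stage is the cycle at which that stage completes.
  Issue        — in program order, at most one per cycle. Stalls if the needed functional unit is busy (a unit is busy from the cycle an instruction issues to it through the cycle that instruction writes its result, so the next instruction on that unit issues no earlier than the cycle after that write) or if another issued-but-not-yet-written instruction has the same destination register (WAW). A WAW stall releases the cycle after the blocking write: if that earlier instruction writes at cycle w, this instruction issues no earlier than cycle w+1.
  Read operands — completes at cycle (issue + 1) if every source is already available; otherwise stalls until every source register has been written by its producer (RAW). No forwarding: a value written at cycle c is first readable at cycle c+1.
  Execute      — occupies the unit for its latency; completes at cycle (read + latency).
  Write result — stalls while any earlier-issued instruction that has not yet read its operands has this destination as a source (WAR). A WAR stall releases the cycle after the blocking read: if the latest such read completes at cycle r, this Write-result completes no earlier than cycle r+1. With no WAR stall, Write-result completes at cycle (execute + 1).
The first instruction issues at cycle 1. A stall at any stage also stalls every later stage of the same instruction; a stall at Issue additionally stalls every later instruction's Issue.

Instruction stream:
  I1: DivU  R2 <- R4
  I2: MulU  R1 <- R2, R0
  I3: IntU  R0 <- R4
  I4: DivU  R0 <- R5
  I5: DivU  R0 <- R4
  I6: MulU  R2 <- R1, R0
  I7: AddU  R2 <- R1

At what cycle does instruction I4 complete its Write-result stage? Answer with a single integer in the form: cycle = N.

cycle = 22

c1: I1→DivU
c2: I1 RO · I2→MulU
c3: I3→IntU
c4: I3 RO
c5: I3 EX
c9: I1 EX
c10: I1 WR R2
c11: I2 RO
c12: I3 WR R0
c13: I4→DivU
c14: I2 EX · I4 RO
c15: I2 WR R1
c21: I4 EX
c22: I4 WR R0
c23: I5→DivU
c24: I5 RO · I6→MulU
c31: I5 EX
c32: I5 WR R0
c33: I6 RO
c36: I6 EX
c37: I6 WR R2
c38: I7→AddU
c39: I7 RO
c41: I7 EX
c42: I7 WR R2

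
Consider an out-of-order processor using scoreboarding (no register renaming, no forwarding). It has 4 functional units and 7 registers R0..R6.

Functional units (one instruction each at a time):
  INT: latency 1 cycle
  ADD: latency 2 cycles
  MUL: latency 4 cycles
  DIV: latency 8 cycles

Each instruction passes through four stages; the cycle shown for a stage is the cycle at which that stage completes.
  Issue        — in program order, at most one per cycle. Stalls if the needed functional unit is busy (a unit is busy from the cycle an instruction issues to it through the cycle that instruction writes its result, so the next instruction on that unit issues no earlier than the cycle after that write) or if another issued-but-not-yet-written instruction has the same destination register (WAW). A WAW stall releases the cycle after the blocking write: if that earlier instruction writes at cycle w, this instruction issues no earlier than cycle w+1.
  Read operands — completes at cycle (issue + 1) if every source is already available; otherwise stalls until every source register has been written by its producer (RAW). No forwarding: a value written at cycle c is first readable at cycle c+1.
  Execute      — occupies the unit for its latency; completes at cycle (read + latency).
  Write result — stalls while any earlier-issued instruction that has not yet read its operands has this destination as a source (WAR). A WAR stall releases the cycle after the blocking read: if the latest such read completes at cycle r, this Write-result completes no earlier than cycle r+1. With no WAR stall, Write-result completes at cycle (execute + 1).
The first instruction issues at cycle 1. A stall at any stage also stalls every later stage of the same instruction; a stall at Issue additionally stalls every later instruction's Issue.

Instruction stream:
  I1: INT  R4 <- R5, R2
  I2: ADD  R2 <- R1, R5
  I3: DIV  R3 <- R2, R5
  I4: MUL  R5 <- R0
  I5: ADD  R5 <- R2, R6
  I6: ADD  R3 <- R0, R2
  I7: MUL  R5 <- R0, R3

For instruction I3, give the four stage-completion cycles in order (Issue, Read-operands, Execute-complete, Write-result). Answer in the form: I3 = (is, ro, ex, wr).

I3 = (3, 7, 15, 16)

I1 -> (1, 2, 3, 4)
I2 -> (2, 3, 5, 6)
I3 -> (3, 7, 15, 16)  // RAW R2: wait I2 write@6
I4 -> (4, 5, 9, 10)
I5 -> (11, 12, 14, 15)  // WAW R5: wait I4 write@10
I6 -> (17, 18, 20, 21)  // WAW R3: wait I3 write@16
I7 -> (18, 22, 26, 27)  // RAW R3: wait I6 write@21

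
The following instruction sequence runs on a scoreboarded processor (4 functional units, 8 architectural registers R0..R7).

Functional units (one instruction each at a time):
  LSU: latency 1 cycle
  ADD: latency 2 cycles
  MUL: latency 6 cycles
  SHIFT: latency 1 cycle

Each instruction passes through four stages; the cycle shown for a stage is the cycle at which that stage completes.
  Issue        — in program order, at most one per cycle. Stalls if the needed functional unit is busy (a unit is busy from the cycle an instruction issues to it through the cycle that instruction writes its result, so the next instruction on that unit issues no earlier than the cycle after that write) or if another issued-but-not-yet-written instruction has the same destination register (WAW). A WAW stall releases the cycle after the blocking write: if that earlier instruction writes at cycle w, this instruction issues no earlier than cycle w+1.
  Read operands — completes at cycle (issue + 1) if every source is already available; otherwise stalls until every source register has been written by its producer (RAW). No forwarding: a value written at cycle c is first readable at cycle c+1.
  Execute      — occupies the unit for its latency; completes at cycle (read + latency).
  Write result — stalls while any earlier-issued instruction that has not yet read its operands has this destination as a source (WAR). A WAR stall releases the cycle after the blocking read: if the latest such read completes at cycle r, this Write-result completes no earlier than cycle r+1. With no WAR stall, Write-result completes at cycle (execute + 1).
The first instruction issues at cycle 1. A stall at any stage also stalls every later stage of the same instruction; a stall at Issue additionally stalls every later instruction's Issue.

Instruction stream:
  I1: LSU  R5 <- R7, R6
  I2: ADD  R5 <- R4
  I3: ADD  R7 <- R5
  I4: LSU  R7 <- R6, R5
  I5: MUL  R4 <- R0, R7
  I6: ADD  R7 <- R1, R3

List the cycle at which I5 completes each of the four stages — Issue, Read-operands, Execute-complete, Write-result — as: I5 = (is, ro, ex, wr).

t=1  I1→LSU
t=2  I1 RO
t=3  I1 EX
t=4  I1 WR R5
t=5  I2→ADD
t=6  I2 RO
t=8  I2 EX
t=9  I2 WR R5
t=10  I3→ADD
t=11  I3 RO
t=13  I3 EX
t=14  I3 WR R7
t=15  I4→LSU
t=16  I4 RO | I5→MUL
t=17  I4 EX
t=18  I4 WR R7
t=19  I5 RO | I6→ADD
t=20  I6 RO
t=22  I6 EX
t=23  I6 WR R7
t=25  I5 EX
t=26  I5 WR R4

I5 = (16, 19, 25, 26)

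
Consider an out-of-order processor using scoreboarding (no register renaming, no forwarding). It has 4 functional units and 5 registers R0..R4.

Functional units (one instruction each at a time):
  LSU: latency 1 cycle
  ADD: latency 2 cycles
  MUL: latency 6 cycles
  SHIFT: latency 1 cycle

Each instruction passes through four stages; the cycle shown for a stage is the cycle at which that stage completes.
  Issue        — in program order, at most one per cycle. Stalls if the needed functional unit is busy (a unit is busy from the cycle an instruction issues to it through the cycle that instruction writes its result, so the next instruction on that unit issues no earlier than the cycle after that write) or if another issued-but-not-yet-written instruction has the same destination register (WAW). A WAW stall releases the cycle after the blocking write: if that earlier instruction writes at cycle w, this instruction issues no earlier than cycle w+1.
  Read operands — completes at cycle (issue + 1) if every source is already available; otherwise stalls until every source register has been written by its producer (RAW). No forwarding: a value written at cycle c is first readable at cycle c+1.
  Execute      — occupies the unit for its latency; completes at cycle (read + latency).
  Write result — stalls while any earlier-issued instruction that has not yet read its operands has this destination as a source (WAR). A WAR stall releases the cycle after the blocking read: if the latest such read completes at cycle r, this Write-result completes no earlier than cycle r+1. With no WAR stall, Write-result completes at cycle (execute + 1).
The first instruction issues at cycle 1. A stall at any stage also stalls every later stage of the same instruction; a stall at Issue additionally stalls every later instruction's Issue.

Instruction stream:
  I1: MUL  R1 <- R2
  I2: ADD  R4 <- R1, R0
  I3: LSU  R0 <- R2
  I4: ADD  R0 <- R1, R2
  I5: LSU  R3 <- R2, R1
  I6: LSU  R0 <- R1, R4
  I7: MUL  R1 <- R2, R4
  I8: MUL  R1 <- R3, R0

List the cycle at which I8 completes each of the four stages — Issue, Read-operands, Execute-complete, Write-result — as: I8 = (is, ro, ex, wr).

I8 = (29, 30, 36, 37)

t=1  I1→MUL
t=2  I1 RO; I2→ADD
t=3  I3→LSU
t=4  I3 RO
t=5  I3 EX
t=8  I1 EX
t=9  I1 WR R1
t=10  I2 RO
t=11  I3 WR R0
t=12  I2 EX
t=13  I2 WR R4
t=14  I4→ADD
t=15  I4 RO; I5→LSU
t=16  I5 RO
t=17  I4 EX; I5 EX
t=18  I4 WR R0; I5 WR R3
t=19  I6→LSU
t=20  I6 RO; I7→MUL
t=21  I6 EX; I7 RO
t=22  I6 WR R0
t=27  I7 EX
t=28  I7 WR R1
t=29  I8→MUL
t=30  I8 RO
t=36  I8 EX
t=37  I8 WR R1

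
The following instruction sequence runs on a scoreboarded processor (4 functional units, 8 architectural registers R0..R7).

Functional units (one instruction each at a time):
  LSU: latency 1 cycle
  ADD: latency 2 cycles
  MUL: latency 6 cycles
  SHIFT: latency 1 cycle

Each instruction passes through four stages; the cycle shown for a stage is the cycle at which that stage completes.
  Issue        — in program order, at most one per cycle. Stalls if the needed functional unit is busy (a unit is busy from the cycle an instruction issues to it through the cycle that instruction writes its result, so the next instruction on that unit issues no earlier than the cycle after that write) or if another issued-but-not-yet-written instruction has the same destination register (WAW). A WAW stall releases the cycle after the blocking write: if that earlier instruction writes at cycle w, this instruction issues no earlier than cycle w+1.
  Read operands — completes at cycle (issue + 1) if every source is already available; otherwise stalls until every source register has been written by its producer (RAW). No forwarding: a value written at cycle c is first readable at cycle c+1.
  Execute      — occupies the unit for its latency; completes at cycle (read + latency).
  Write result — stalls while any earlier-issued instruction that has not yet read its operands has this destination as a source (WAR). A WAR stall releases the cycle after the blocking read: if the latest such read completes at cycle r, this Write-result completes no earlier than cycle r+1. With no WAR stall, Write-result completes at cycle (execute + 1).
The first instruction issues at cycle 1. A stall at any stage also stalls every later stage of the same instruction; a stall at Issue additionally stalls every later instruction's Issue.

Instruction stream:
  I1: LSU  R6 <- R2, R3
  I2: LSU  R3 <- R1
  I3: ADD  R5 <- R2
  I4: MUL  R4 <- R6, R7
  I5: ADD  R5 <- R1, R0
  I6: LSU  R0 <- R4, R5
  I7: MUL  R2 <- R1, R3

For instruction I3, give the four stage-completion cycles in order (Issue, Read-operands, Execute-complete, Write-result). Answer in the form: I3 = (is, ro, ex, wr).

t=1  I1 dispatched to LSU
t=2  I1 operands ready
t=3  I1 complete
t=4  R6←I1
t=5  I2 dispatched to LSU
t=6  I2 operands ready · I3 dispatched to ADD
t=7  I2 complete · I3 operands ready · I4 dispatched to MUL
t=8  R3←I2 · I4 operands ready
t=9  I3 complete
t=10  R5←I3
t=11  I5 dispatched to ADD
t=12  I5 operands ready · I6 dispatched to LSU
t=14  I4 complete · I5 complete
t=15  R4←I4 · R5←I5
t=16  I6 operands ready · I7 dispatched to MUL
t=17  I6 complete · I7 operands ready
t=18  R0←I6
t=23  I7 complete
t=24  R2←I7

I3 = (6, 7, 9, 10)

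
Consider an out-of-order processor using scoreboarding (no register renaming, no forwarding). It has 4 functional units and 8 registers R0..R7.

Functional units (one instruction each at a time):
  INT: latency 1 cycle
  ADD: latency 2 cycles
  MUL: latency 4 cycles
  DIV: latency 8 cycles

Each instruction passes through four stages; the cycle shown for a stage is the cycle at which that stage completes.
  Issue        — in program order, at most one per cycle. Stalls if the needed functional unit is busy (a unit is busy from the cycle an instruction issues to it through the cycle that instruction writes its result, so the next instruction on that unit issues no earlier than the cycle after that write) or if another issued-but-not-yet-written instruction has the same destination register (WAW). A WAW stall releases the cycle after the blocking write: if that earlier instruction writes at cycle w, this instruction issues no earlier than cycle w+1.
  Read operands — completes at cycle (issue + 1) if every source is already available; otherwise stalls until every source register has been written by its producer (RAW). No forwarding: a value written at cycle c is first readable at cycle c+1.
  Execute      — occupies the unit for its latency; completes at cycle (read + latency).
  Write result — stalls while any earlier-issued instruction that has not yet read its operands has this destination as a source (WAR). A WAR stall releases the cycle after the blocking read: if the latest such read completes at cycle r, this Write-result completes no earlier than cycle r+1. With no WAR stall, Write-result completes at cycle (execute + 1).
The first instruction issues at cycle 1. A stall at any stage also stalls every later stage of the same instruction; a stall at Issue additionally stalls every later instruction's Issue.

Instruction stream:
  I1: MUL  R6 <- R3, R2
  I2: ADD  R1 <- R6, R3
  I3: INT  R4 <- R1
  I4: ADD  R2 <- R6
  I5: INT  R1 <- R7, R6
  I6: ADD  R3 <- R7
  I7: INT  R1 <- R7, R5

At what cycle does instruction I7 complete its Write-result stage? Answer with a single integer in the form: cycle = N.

[1] I1 issues→MUL
[2] I1 reads; I2 issues→ADD
[3] I3 issues→INT
[6] I1 exec-done
[7] I1 writes R6
[8] I2 reads
[10] I2 exec-done
[11] I2 writes R1
[12] I3 reads; I4 issues→ADD
[13] I3 exec-done; I4 reads
[14] I3 writes R4
[15] I4 exec-done; I5 issues→INT
[16] I4 writes R2; I5 reads
[17] I5 exec-done; I6 issues→ADD
[18] I5 writes R1; I6 reads
[19] I7 issues→INT
[20] I6 exec-done; I7 reads
[21] I6 writes R3; I7 exec-done
[22] I7 writes R1

cycle = 22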